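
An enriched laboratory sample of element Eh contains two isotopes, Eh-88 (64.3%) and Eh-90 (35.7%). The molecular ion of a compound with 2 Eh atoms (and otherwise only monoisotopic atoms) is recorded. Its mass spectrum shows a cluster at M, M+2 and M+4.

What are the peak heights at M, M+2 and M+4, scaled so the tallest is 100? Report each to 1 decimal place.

90.1 : 100.0 : 27.8

Expanding (0.643 + 0.357)^2:
P(M) = 0.643^2 = 0.413449
P(M+2) = 2 × 0.643^1 × 0.357^1 = 0.459102
P(M+4) = 0.357^2 = 0.127449
The M+2 peak is largest (0.459102); scaling to 100 gives 90.1 : 100.0 : 27.8.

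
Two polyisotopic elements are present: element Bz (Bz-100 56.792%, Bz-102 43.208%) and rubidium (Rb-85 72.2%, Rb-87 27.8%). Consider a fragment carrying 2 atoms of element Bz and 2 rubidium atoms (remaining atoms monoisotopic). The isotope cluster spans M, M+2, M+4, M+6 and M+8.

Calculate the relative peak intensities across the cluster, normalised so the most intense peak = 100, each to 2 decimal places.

43.64 : 100.00 : 82.86 : 29.29 : 3.74

Element Bz pattern (n=2): 0.32253313 : 0.49077375 : 0.18669313
Rubidium pattern (n=2): 0.521284 : 0.401432 : 0.077284
Convolve the two distributions (both contribute in 2-u steps):
  M: 0.32253313×0.521284 = 0.168131
  M+2: 0.32253313×0.401432 + 0.49077375×0.521284 = 0.385308
  M+4: 0.32253313×0.077284 + 0.49077375×0.401432 + 0.18669313×0.521284 = 0.319259
  M+6: 0.49077375×0.077284 + 0.18669313×0.401432 = 0.112874
  M+8: 0.18669313×0.077284 = 0.014428
Scale to base peak (0.385308) = 100: 43.64 : 100.00 : 82.86 : 29.29 : 3.74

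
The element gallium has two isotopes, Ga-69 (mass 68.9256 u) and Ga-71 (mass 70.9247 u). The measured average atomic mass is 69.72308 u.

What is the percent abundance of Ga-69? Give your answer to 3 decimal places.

Let x be the fractional abundance of Ga-69; then Ga-71 has abundance 1 − x.
68.9256·x + 70.9247·(1 − x) = 69.72308
(68.9256 − 70.9247)·x = 69.72308 − 70.9247
x = -1.20162 / -1.9991 = 0.60108 → 60.108% Ga-69, 39.892% Ga-71.

60.108%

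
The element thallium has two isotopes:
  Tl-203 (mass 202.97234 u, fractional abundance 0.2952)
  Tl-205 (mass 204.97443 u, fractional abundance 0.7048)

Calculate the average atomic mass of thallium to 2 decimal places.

204.38 u

Ar = Σ fᵢ·mᵢ = 0.2952 × 202.97234 + 0.7048 × 204.97443
= 59.917435 + 144.465978 = 204.383413 u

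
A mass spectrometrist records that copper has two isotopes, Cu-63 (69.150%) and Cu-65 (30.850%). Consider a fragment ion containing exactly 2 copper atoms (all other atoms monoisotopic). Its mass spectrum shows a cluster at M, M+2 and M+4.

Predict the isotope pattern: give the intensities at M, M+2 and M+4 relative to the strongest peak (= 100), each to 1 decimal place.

100.0 : 89.2 : 19.9

Expanding (0.69150 + 0.30850)^2:
P(M) = 0.69150^2 = 0.478172
P(M+2) = 2 × 0.69150^1 × 0.30850^1 = 0.426656
P(M+4) = 0.30850^2 = 0.095172
The M peak is largest (0.478172); scaling to 100 gives 100.0 : 89.2 : 19.9.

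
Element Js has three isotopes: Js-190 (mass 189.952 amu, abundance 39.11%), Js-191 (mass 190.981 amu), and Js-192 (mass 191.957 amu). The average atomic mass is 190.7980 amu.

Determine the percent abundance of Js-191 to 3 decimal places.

The remaining 60.89% is split between Js-191 (fraction x) and Js-192 (fraction 0.6089 − x).
Substituting: 190.981x + 191.957(0.6089 − x) = 116.5077728
(190.981 − 191.957)x = -0.3748445  ⇒  x = 0.38406, y = 0.22484
Js-191: 38.406%, Js-192: 22.484%.

38.406%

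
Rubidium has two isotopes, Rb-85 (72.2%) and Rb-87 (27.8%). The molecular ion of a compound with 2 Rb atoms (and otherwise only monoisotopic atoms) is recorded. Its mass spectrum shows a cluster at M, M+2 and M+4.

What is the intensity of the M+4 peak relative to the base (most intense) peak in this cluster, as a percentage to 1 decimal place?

14.8%

Binomial terms of (0.722 + 0.278)^2: M 0.5213, M+2 0.4014, M+4 0.0773 → M is the base peak.
P(M) = C(2,0) × 0.722^2 × 0.278^0 = 1 × 0.521284 × 1.0000 = 0.521284 (base)
P(M+4) = C(2,2) × 0.722^0 × 0.278^2 = 1 × 1.0000 × 0.077284 = 0.077284
Relative intensity = 0.077284 / 0.521284 × 100 = 14.8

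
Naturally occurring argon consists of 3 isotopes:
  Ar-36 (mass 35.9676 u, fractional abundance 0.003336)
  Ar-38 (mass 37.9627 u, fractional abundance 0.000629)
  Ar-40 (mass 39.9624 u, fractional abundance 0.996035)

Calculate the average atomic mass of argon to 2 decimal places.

Average mass = Σ (abundance × isotope mass) = 0.003336 × 35.9676 + 0.000629 × 37.9627 + 0.996035 × 39.9624
= 0.11999 + 0.02388 + 39.80395 = 39.94782 u

39.95 u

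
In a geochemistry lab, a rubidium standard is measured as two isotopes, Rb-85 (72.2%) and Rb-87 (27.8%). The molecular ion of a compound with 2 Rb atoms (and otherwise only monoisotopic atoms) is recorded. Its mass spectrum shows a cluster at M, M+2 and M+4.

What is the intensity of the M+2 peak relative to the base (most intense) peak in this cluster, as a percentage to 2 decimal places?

77.01%

Term probabilities: M 0.5213, M+2 0.4014, M+4 0.0773. Base peak = M.
P(M) = C(2,0) × 0.722^2 × 0.278^0 = 1 × 0.521284 × 1.0000 = 0.521284 (base)
P(M+2) = C(2,1) × 0.722^1 × 0.278^1 = 2 × 0.7220 × 0.2780 = 0.401432
Relative intensity = 0.401432 / 0.521284 × 100 = 77.01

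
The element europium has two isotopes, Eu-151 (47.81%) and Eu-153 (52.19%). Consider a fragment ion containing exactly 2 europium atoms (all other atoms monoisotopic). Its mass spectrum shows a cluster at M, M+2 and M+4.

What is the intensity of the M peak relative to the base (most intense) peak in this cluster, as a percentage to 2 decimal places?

(0.4781 + 0.5219)^2 gives M 0.2286, M+2 0.4990, M+4 0.2724; the largest is M+2.
P(M+2) = C(2,1) × 0.4781^1 × 0.5219^1 = 2 × 0.4781 × 0.5219 = 0.499041 (base)
P(M) = C(2,0) × 0.4781^2 × 0.5219^0 = 1 × 0.22857961 × 1.0000 = 0.228580
Relative intensity = 0.228580 / 0.499041 × 100 = 45.80

45.80%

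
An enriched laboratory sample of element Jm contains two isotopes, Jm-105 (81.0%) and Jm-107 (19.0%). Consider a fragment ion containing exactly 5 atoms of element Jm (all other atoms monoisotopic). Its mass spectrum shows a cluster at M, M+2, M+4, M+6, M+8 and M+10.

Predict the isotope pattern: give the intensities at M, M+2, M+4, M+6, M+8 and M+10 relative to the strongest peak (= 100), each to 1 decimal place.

Expanding (0.810 + 0.190)^5:
P(M) = 0.810^5 = 0.348678
P(M+2) = 5 × 0.810^4 × 0.190^1 = 0.408944
P(M+4) = 10 × 0.810^3 × 0.190^2 = 0.191850
P(M+6) = 10 × 0.810^2 × 0.190^3 = 0.045002
P(M+8) = 5 × 0.810^1 × 0.190^4 = 0.005278
P(M+10) = 0.190^5 = 0.000248
The M+2 peak is largest (0.408944); scaling to 100 gives 85.3 : 100.0 : 46.9 : 11.0 : 1.3 : 0.1.

85.3 : 100.0 : 46.9 : 11.0 : 1.3 : 0.1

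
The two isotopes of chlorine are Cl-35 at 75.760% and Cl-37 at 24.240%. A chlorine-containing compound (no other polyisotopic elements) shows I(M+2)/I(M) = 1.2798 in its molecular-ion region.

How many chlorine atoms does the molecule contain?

4

The M+2/M ratio from n Cl atoms is n · q/p = n · 0.24240/0.75760.
n = 1.2798 × 0.75760/0.24240 = 4.00 ≈ 4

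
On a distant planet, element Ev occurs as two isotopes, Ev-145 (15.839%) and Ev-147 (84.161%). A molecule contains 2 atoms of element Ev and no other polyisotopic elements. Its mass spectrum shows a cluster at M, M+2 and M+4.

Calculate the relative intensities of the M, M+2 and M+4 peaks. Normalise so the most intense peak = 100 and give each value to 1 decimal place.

3.5 : 37.6 : 100.0

Each Ev atom is independently Ev-145 (p = 0.15839) or Ev-147 (q = 0.84161); the cluster is the binomial expansion (p + q)^2.
P(M) = 0.15839^2 = 0.025087
P(M+2) = 2 × 0.15839^1 × 0.84161^1 = 0.266605
P(M+4) = 0.84161^2 = 0.708307
The M+4 peak is largest (0.708307); scaling to 100 gives 3.5 : 37.6 : 100.0.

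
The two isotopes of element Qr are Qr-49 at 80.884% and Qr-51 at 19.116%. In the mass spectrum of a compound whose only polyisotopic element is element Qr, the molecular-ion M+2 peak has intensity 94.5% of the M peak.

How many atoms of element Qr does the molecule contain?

With n Qr atoms, P(M+2)/P(M) = C(n,1)·p^(n−1)q / p^n = n·q/p = n · 0.19116/0.80884.
n = 0.945 × 0.80884/0.19116 = 4.00 ≈ 4

4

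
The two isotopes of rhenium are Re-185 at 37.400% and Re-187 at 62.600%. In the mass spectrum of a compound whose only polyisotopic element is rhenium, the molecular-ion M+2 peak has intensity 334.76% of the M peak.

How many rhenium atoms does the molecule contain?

With n Re atoms, P(M+2)/P(M) = C(n,1)·p^(n−1)q / p^n = n·q/p = n · 0.62600/0.37400.
n = 3.3476 × 0.37400/0.62600 = 2.00 ≈ 2

2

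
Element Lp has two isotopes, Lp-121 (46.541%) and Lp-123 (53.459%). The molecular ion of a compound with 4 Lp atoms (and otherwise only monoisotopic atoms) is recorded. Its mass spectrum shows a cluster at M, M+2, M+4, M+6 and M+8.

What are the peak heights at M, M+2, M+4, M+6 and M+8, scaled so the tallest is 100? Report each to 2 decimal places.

Each Lp atom is independently Lp-121 (p = 0.46541) or Lp-123 (q = 0.53459); the cluster is the binomial expansion (p + q)^4.
P(M) = 0.46541^4 = 0.046918
P(M+2) = 4 × 0.46541^3 × 0.53459^1 = 0.215570
P(M+4) = 6 × 0.46541^2 × 0.53459^2 = 0.371419
P(M+6) = 4 × 0.46541^1 × 0.53459^3 = 0.284419
P(M+8) = 0.53459^4 = 0.081674
The M+4 peak is largest (0.371419); scaling to 100 gives 12.63 : 58.04 : 100.00 : 76.58 : 21.99.

12.63 : 58.04 : 100.00 : 76.58 : 21.99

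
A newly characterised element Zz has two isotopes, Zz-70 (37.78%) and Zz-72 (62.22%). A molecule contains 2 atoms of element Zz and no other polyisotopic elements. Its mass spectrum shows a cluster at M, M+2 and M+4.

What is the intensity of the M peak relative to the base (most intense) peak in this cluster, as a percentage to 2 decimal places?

Term probabilities: M 0.1427, M+2 0.4701, M+4 0.3871. Base peak = M+2.
P(M+2) = C(2,1) × 0.3778^1 × 0.6222^1 = 2 × 0.3778 × 0.6222 = 0.470134 (base)
P(M) = C(2,0) × 0.3778^2 × 0.6222^0 = 1 × 0.14273284 × 1.0000 = 0.142733
Relative intensity = 0.142733 / 0.470134 × 100 = 30.36

30.36%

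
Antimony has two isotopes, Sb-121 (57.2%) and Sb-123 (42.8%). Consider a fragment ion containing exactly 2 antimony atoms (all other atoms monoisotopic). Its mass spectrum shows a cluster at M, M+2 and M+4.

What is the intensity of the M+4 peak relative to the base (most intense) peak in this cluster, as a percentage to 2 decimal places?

37.41%

Binomial terms of (0.572 + 0.428)^2: M 0.3272, M+2 0.4896, M+4 0.1832 → M+2 is the base peak.
P(M+2) = C(2,1) × 0.572^1 × 0.428^1 = 2 × 0.5720 × 0.4280 = 0.489632 (base)
P(M+4) = C(2,2) × 0.572^0 × 0.428^2 = 1 × 1.0000 × 0.183184 = 0.183184
Relative intensity = 0.183184 / 0.489632 × 100 = 37.41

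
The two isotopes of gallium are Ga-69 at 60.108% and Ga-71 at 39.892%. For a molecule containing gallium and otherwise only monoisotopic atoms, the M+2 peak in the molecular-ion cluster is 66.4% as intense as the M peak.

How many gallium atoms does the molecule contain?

With n Ga atoms, P(M+2)/P(M) = C(n,1)·p^(n−1)q / p^n = n·q/p = n · 0.39892/0.60108.
n = 0.664 × 0.60108/0.39892 = 1.00 ≈ 1

1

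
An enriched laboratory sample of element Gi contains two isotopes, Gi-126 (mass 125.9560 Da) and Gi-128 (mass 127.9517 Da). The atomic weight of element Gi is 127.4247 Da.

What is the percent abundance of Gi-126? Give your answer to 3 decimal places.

26.407%

With x = fraction of Gi-126 (so Gi-128 is 1 − x):
125.9560·x + 127.9517·(1 − x) = 127.4247
(125.9560 − 127.9517)·x = 127.4247 − 127.9517
x = -0.5270 / -1.9957 = 0.26407 → 26.407% Gi-126, 73.593% Gi-128.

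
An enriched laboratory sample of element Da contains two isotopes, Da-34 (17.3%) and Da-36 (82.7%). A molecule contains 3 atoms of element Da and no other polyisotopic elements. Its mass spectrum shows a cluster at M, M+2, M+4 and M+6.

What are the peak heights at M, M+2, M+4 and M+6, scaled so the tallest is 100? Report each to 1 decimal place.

The 3 Da atoms are independent, so intensities follow the terms of (0.173 + 0.827)^3.
P(M) = 0.173^3 = 0.005178
P(M+2) = 3 × 0.173^2 × 0.827^1 = 0.074254
P(M+4) = 3 × 0.173^1 × 0.827^2 = 0.354959
P(M+6) = 0.827^3 = 0.565609
The M+6 peak is largest (0.565609); scaling to 100 gives 0.9 : 13.1 : 62.8 : 100.0.

0.9 : 13.1 : 62.8 : 100.0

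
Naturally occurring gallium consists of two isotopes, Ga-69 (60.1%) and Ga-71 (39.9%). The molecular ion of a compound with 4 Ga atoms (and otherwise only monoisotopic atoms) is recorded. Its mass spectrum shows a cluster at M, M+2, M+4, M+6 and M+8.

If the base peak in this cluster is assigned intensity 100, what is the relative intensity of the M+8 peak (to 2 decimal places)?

(0.601 + 0.399)^4 gives M 0.1305, M+2 0.3465, M+4 0.3450, M+6 0.1527, M+8 0.0253; the largest is M+2.
P(M+2) = C(4,1) × 0.601^3 × 0.399^1 = 4 × 0.2170818 × 0.3990 = 0.346463 (base)
P(M+8) = C(4,4) × 0.601^0 × 0.399^4 = 1 × 1.0000 × 0.02534496 = 0.025345
Relative intensity = 0.025345 / 0.346463 × 100 = 7.32

7.32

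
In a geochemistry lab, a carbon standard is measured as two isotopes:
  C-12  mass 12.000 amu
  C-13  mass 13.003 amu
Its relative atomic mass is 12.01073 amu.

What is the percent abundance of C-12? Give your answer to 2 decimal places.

98.93%

Let x be the fractional abundance of C-12; then C-13 has abundance 1 − x.
12.000·x + 13.003·(1 − x) = 12.01073
(12.000 − 13.003)·x = 12.01073 − 13.003
x = -0.99227 / -1.003 = 0.98930 → 98.93% C-12, 1.07% C-13.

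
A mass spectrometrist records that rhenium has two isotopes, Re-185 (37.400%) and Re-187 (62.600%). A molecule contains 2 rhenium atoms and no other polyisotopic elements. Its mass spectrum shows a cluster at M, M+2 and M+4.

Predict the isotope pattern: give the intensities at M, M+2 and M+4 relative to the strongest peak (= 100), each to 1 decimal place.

The 2 Re atoms are independent, so intensities follow the terms of (0.37400 + 0.62600)^2.
P(M) = 0.37400^2 = 0.139876
P(M+2) = 2 × 0.37400^1 × 0.62600^1 = 0.468248
P(M+4) = 0.62600^2 = 0.391876
The M+2 peak is largest (0.468248); scaling to 100 gives 29.9 : 100.0 : 83.7.

29.9 : 100.0 : 83.7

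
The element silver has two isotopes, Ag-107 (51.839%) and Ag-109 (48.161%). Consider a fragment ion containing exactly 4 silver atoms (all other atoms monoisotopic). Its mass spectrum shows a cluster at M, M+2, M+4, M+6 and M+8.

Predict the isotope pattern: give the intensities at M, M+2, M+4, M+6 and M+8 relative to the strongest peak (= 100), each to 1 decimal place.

19.3 : 71.8 : 100.0 : 61.9 : 14.4

Expanding (0.51839 + 0.48161)^4:
P(M) = 0.51839^4 = 0.072215
P(M+2) = 4 × 0.51839^3 × 0.48161^1 = 0.268365
P(M+4) = 6 × 0.51839^2 × 0.48161^2 = 0.373986
P(M+6) = 4 × 0.51839^1 × 0.48161^3 = 0.231634
P(M+8) = 0.48161^4 = 0.053800
The M+4 peak is largest (0.373986); scaling to 100 gives 19.3 : 71.8 : 100.0 : 61.9 : 14.4.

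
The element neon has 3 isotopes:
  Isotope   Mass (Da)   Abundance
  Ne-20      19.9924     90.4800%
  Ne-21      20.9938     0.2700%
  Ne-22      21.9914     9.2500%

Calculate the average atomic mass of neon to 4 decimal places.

20.1800 Da

Ar = Σ fᵢ·mᵢ = 0.904800 × 19.9924 + 0.002700 × 20.9938 + 0.092500 × 21.9914
= 18.08912 + 0.05668 + 2.03420 = 20.18000 Da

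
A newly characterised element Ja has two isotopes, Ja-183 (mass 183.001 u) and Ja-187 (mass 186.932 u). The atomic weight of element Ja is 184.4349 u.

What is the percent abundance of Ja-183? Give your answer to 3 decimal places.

Writing the weighted mean with unknown fraction x of Ja-183:
183.001·x + 186.932·(1 − x) = 184.4349
(183.001 − 186.932)·x = 184.4349 − 186.932
x = -2.4971 / -3.931 = 0.63523 → 63.523% Ja-183, 36.477% Ja-187.

63.523%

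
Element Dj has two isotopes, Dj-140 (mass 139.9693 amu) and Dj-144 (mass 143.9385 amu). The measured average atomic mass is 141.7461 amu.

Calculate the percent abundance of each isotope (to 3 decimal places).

Writing the weighted mean with unknown fraction x of Dj-140:
139.9693·x + 143.9385·(1 − x) = 141.7461
(139.9693 − 143.9385)·x = 141.7461 − 143.9385
x = -2.1924 / -3.9692 = 0.55235 → 55.235% Dj-140, 44.765% Dj-144.

Dj-140: 55.235%, Dj-144: 44.765%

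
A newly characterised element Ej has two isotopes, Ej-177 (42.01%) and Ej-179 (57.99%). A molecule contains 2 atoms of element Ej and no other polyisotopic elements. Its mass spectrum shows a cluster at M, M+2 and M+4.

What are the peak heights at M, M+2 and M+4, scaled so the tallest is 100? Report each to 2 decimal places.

36.22 : 100.00 : 69.02

Expanding (0.4201 + 0.5799)^2:
P(M) = 0.4201^2 = 0.176484
P(M+2) = 2 × 0.4201^1 × 0.5799^1 = 0.487232
P(M+4) = 0.5799^2 = 0.336284
The M+2 peak is largest (0.487232); scaling to 100 gives 36.22 : 100.00 : 69.02.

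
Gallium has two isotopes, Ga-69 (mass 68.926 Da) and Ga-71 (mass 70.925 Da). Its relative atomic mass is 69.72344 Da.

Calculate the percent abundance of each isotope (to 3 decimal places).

Ga-69: 60.108%, Ga-71: 39.892%

Writing the weighted mean with unknown fraction x of Ga-69:
68.926·x + 70.925·(1 − x) = 69.72344
(68.926 − 70.925)·x = 69.72344 − 70.925
x = -1.20156 / -1.999 = 0.60108 → 60.108% Ga-69, 39.892% Ga-71.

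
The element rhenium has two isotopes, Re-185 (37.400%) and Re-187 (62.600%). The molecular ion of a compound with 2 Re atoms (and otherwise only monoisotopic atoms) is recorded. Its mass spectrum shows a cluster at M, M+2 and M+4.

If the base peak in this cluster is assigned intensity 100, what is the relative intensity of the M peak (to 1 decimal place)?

Binomial terms of (0.37400 + 0.62600)^2: M 0.1399, M+2 0.4682, M+4 0.3919 → M+2 is the base peak.
P(M+2) = C(2,1) × 0.37400^1 × 0.62600^1 = 2 × 0.3740 × 0.6260 = 0.468248 (base)
P(M) = C(2,0) × 0.37400^2 × 0.62600^0 = 1 × 0.139876 × 1.0000 = 0.139876
Relative intensity = 0.139876 / 0.468248 × 100 = 29.9

29.9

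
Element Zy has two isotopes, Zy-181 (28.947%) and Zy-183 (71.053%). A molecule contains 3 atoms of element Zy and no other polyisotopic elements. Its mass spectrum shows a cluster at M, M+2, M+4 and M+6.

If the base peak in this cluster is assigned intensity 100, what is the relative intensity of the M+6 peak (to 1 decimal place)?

81.8

Binomial terms of (0.28947 + 0.71053)^3: M 0.0243, M+2 0.1786, M+4 0.4384, M+6 0.3587 → M+4 is the base peak.
P(M+4) = C(3,2) × 0.28947^1 × 0.71053^2 = 3 × 0.28947 × 0.50485288 = 0.438419 (base)
P(M+6) = C(3,3) × 0.28947^0 × 0.71053^3 = 1 × 1.0000 × 0.35871312 = 0.358713
Relative intensity = 0.358713 / 0.438419 × 100 = 81.8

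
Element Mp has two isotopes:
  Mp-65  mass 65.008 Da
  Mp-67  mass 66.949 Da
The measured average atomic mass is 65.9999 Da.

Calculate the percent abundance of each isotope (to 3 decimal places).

Let x be the fractional abundance of Mp-65; then Mp-67 has abundance 1 − x.
65.008·x + 66.949·(1 − x) = 65.9999
(65.008 − 66.949)·x = 65.9999 − 66.949
x = -0.9491 / -1.941 = 0.48897 → 48.897% Mp-65, 51.103% Mp-67.

Mp-65: 48.897%, Mp-67: 51.103%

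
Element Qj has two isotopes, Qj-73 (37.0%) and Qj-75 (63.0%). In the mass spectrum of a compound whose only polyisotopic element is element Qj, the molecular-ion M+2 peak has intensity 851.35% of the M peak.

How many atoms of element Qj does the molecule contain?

With n Qj atoms, P(M+2)/P(M) = C(n,1)·p^(n−1)q / p^n = n·q/p = n · 0.630/0.370.
n = 8.5135 × 0.370/0.630 = 5.00 ≈ 5

5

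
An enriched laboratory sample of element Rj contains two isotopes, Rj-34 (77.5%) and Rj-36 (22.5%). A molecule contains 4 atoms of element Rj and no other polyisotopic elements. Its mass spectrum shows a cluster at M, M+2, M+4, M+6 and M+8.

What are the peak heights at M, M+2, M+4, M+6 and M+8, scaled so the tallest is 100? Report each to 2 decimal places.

Expanding (0.775 + 0.225)^4:
P(M) = 0.775^4 = 0.360750
P(M+2) = 4 × 0.775^3 × 0.225^1 = 0.418936
P(M+4) = 6 × 0.775^2 × 0.225^2 = 0.182440
P(M+6) = 4 × 0.775^1 × 0.225^3 = 0.035311
P(M+8) = 0.225^4 = 0.002563
The M+2 peak is largest (0.418936); scaling to 100 gives 86.11 : 100.00 : 43.55 : 8.43 : 0.61.

86.11 : 100.00 : 43.55 : 8.43 : 0.61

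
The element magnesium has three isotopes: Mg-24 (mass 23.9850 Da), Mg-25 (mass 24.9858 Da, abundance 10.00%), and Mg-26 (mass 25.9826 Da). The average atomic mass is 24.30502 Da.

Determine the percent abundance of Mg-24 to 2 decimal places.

78.99%

The remaining 90.00% is split between Mg-24 (fraction x) and Mg-26 (fraction 0.9000 − x).
Substituting: 23.9850x + 25.9826(0.9000 − x) = 21.80644
(23.9850 − 25.9826)x = -1.5779  ⇒  x = 0.78990, y = 0.11010
Mg-24: 78.99%, Mg-26: 11.01%.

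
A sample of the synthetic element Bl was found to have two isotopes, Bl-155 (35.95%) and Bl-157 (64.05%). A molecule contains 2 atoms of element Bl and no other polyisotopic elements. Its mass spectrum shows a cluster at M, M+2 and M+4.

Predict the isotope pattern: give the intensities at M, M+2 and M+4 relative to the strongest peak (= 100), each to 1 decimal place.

The 2 Bl atoms are independent, so intensities follow the terms of (0.3595 + 0.6405)^2.
P(M) = 0.3595^2 = 0.129240
P(M+2) = 2 × 0.3595^1 × 0.6405^1 = 0.460520
P(M+4) = 0.6405^2 = 0.410240
The M+2 peak is largest (0.460520); scaling to 100 gives 28.1 : 100.0 : 89.1.

28.1 : 100.0 : 89.1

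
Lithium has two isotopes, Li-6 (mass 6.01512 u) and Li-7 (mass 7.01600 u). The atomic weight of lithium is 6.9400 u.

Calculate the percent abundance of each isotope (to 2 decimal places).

With x = fraction of Li-6 (so Li-7 is 1 − x):
6.01512·x + 7.01600·(1 − x) = 6.9400
(6.01512 − 7.01600)·x = 6.9400 − 7.01600
x = -0.07600 / -1.00088 = 0.07593 → 7.59% Li-6, 92.41% Li-7.

Li-6: 7.59%, Li-7: 92.41%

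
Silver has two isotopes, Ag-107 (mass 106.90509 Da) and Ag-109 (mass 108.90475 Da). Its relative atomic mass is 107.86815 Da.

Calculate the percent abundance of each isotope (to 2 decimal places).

Let x be the fractional abundance of Ag-107; then Ag-109 has abundance 1 − x.
106.90509·x + 108.90475·(1 − x) = 107.86815
(106.90509 − 108.90475)·x = 107.86815 − 108.90475
x = -1.03660 / -1.99966 = 0.51839 → 51.84% Ag-107, 48.16% Ag-109.

Ag-107: 51.84%, Ag-109: 48.16%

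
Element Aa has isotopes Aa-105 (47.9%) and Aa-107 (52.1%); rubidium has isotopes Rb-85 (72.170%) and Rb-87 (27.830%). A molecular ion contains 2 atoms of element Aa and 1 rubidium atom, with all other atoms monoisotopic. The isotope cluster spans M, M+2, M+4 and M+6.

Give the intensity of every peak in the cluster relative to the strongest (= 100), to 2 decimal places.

Element Aa pattern (n=2): 0.229441 : 0.499118 : 0.271441
Rubidium pattern (n=1): 0.7217 : 0.2783
Convolve the two distributions (both contribute in 2-u steps):
  M: 0.229441×0.7217 = 0.165588
  M+2: 0.229441×0.2783 + 0.499118×0.7217 = 0.424067
  M+4: 0.499118×0.2783 + 0.271441×0.7217 = 0.334804
  M+6: 0.271441×0.2783 = 0.075542
Scale to base peak (0.424067) = 100: 39.05 : 100.00 : 78.95 : 17.81

39.05 : 100.00 : 78.95 : 17.81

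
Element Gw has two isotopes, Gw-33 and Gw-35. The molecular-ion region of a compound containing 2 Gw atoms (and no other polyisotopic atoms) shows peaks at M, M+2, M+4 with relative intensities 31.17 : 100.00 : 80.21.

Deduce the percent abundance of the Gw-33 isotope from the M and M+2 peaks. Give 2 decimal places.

38.40%

If p is the fraction of Gw that is Gw-33, then I(M+2)/I(M) = [C(2,1)·p^1·(1−p)] / p^2 = 2·(1−p)/p = 100.00/31.17 = 3.2082
(1−p)/p = 3.2082/2 = 1.6041  ⇒  p = 1/(1 + 1.6041) = 0.3840
Gw-33: 38.40%, Gw-35: 61.60%.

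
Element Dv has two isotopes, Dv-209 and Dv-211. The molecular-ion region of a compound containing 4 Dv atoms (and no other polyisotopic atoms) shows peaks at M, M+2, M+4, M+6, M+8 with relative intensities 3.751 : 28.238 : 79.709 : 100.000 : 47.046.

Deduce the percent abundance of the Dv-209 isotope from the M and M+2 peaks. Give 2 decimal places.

Let p = fractional abundance of Dv-209. I(M+2)/I(M) = [C(4,1)·p^3·(1−p)] / p^4 = 4·(1−p)/p = 28.238/3.751 = 7.5281
(1−p)/p = 7.5281/4 = 1.8820  ⇒  p = 1/(1 + 1.8820) = 0.3470
Dv-209: 34.70%, Dv-211: 65.30%.

34.70%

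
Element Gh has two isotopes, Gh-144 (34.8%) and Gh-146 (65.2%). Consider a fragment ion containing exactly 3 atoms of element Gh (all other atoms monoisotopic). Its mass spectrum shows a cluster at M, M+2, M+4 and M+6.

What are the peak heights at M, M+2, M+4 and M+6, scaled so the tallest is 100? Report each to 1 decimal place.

9.5 : 53.4 : 100.0 : 62.5

Expanding (0.348 + 0.652)^3:
P(M) = 0.348^3 = 0.042144
P(M+2) = 3 × 0.348^2 × 0.652^1 = 0.236879
P(M+4) = 3 × 0.348^1 × 0.652^2 = 0.443809
P(M+6) = 0.652^3 = 0.277168
The M+4 peak is largest (0.443809); scaling to 100 gives 9.5 : 53.4 : 100.0 : 62.5.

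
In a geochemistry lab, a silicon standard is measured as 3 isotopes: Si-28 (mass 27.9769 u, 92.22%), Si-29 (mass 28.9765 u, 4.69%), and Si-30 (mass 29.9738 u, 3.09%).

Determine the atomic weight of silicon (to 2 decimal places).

Ar = Σ fᵢ·mᵢ = 0.9222 × 27.9769 + 0.0469 × 28.9765 + 0.0309 × 29.9738
= 25.80030 + 1.35900 + 0.92619 = 28.08549 u

28.09 u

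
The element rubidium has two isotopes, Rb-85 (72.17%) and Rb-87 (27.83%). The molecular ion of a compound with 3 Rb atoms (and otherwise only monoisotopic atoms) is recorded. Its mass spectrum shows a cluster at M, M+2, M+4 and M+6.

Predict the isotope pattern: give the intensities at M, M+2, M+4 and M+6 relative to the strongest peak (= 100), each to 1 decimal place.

The 3 Rb atoms are independent, so intensities follow the terms of (0.7217 + 0.2783)^3.
P(M) = 0.7217^3 = 0.375898
P(M+2) = 3 × 0.7217^2 × 0.2783^1 = 0.434858
P(M+4) = 3 × 0.7217^1 × 0.2783^2 = 0.167689
P(M+6) = 0.2783^3 = 0.021555
The M+2 peak is largest (0.434858); scaling to 100 gives 86.4 : 100.0 : 38.6 : 5.0.

86.4 : 100.0 : 38.6 : 5.0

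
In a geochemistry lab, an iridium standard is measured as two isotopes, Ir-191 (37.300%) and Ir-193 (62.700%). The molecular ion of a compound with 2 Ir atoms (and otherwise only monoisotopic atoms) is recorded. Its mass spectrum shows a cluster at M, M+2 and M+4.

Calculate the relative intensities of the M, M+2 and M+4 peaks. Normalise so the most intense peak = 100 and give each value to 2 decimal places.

29.74 : 100.00 : 84.05

Each Ir atom is independently Ir-191 (p = 0.37300) or Ir-193 (q = 0.62700); the cluster is the binomial expansion (p + q)^2.
P(M) = 0.37300^2 = 0.139129
P(M+2) = 2 × 0.37300^1 × 0.62700^1 = 0.467742
P(M+4) = 0.62700^2 = 0.393129
The M+2 peak is largest (0.467742); scaling to 100 gives 29.74 : 100.00 : 84.05.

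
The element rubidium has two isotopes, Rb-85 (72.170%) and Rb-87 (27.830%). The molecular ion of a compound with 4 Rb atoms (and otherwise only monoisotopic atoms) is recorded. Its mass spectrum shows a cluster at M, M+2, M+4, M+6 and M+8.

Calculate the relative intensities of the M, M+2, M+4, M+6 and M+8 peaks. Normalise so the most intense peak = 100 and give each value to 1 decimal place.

64.8 : 100.0 : 57.8 : 14.9 : 1.4

The 4 Rb atoms are independent, so intensities follow the terms of (0.72170 + 0.27830)^4.
P(M) = 0.72170^4 = 0.271286
P(M+2) = 4 × 0.72170^3 × 0.27830^1 = 0.418450
P(M+4) = 6 × 0.72170^2 × 0.27830^2 = 0.242042
P(M+6) = 4 × 0.72170^1 × 0.27830^3 = 0.062224
P(M+8) = 0.27830^4 = 0.005999
The M+2 peak is largest (0.418450); scaling to 100 gives 64.8 : 100.0 : 57.8 : 14.9 : 1.4.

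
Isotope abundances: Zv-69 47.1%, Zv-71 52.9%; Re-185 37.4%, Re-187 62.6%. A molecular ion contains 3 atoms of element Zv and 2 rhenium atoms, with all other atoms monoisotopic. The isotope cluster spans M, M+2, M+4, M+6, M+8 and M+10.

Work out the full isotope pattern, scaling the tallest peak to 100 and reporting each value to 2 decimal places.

4.25 : 28.55 : 75.94 : 100.00 : 65.23 : 16.87

Element Zv pattern (n=3): 0.10448711 : 0.35206167 : 0.39541533 : 0.14803589
Rhenium pattern (n=2): 0.139876 : 0.468248 : 0.391876
Convolve the two distributions (both contribute in 2-u steps):
  M: 0.10448711×0.139876 = 0.014615
  M+2: 0.10448711×0.468248 + 0.35206167×0.139876 = 0.098171
  M+4: 0.10448711×0.391876 + 0.35206167×0.468248 + 0.39541533×0.139876 = 0.261107
  M+6: 0.35206167×0.391876 + 0.39541533×0.468248 + 0.14803589×0.139876 = 0.343824
  M+8: 0.39541533×0.391876 + 0.14803589×0.468248 = 0.224271
  M+10: 0.14803589×0.391876 = 0.058012
Scale to base peak (0.343824) = 100: 4.25 : 28.55 : 75.94 : 100.00 : 65.23 : 16.87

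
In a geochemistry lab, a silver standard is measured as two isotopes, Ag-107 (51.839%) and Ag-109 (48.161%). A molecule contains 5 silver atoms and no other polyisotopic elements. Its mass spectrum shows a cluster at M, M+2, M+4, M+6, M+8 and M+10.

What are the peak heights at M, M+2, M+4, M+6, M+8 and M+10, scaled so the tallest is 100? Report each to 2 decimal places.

11.59 : 53.82 : 100.00 : 92.90 : 43.16 : 8.02

The 5 Ag atoms are independent, so intensities follow the terms of (0.51839 + 0.48161)^5.
P(M) = 0.51839^5 = 0.037435
P(M+2) = 5 × 0.51839^4 × 0.48161^1 = 0.173897
P(M+4) = 10 × 0.51839^3 × 0.48161^2 = 0.323118
P(M+6) = 10 × 0.51839^2 × 0.48161^3 = 0.300192
P(M+8) = 5 × 0.51839^1 × 0.48161^4 = 0.139447
P(M+10) = 0.48161^5 = 0.025911
The M+4 peak is largest (0.323118); scaling to 100 gives 11.59 : 53.82 : 100.00 : 92.90 : 43.16 : 8.02.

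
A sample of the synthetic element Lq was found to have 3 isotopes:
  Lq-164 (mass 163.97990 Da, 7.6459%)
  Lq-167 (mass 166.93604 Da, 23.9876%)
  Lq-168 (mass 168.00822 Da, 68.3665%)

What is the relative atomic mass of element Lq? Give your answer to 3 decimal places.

The abundance-weighted mean is 0.076459 × 163.97990 + 0.239876 × 166.93604 + 0.683665 × 168.00822
= 12.537739 + 40.043950 + 114.861340 = 167.443029 Da

167.443 Da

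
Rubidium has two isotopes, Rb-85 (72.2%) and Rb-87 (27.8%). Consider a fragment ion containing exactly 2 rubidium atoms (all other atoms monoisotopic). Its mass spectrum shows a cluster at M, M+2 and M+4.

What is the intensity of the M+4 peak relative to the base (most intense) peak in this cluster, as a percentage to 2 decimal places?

14.83%

Term probabilities: M 0.5213, M+2 0.4014, M+4 0.0773. Base peak = M.
P(M) = C(2,0) × 0.722^2 × 0.278^0 = 1 × 0.521284 × 1.0000 = 0.521284 (base)
P(M+4) = C(2,2) × 0.722^0 × 0.278^2 = 1 × 1.0000 × 0.077284 = 0.077284
Relative intensity = 0.077284 / 0.521284 × 100 = 14.83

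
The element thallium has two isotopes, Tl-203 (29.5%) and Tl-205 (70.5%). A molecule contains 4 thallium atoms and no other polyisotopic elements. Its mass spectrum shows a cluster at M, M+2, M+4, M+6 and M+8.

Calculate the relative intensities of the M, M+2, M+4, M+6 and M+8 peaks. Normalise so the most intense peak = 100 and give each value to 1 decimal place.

Each Tl atom is independently Tl-203 (p = 0.295) or Tl-205 (q = 0.705); the cluster is the binomial expansion (p + q)^4.
P(M) = 0.295^4 = 0.007573
P(M+2) = 4 × 0.295^3 × 0.705^1 = 0.072396
P(M+4) = 6 × 0.295^2 × 0.705^2 = 0.259522
P(M+6) = 4 × 0.295^1 × 0.705^3 = 0.413475
P(M+8) = 0.705^4 = 0.247034
The M+6 peak is largest (0.413475); scaling to 100 gives 1.8 : 17.5 : 62.8 : 100.0 : 59.7.

1.8 : 17.5 : 62.8 : 100.0 : 59.7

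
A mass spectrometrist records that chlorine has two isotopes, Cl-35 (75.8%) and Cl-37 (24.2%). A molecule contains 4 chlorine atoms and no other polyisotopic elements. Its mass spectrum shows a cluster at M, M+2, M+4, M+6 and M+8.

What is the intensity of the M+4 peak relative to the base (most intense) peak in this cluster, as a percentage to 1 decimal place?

Term probabilities: M 0.3301, M+2 0.4216, M+4 0.2019, M+6 0.0430, M+8 0.0034. Base peak = M+2.
P(M+2) = C(4,1) × 0.758^3 × 0.242^1 = 4 × 0.43551951 × 0.2420 = 0.421583 (base)
P(M+4) = C(4,2) × 0.758^2 × 0.242^2 = 6 × 0.574564 × 0.058564 = 0.201893
Relative intensity = 0.201893 / 0.421583 × 100 = 47.9

47.9%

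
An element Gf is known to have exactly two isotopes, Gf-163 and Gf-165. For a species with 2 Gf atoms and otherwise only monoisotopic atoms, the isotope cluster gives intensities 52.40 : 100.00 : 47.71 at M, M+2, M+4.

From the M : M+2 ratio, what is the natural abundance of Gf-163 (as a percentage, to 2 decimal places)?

Let p = fractional abundance of Gf-163. I(M+2)/I(M) = [C(2,1)·p^1·(1−p)] / p^2 = 2·(1−p)/p = 100.00/52.40 = 1.9084
(1−p)/p = 1.9084/2 = 0.9542  ⇒  p = 1/(1 + 0.9542) = 0.5117
Gf-163: 51.17%, Gf-165: 48.83%.

51.17%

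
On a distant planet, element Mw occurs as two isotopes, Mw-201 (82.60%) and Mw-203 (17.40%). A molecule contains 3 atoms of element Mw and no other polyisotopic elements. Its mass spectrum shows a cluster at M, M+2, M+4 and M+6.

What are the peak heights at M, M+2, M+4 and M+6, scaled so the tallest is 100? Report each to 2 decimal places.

100.00 : 63.20 : 13.31 : 0.93

Each Mw atom is independently Mw-201 (p = 0.8260) or Mw-203 (q = 0.1740); the cluster is the binomial expansion (p + q)^3.
P(M) = 0.8260^3 = 0.563560
P(M+2) = 3 × 0.8260^2 × 0.1740^1 = 0.356148
P(M+4) = 3 × 0.8260^1 × 0.1740^2 = 0.075024
P(M+6) = 0.1740^3 = 0.005268
The M peak is largest (0.563560); scaling to 100 gives 100.00 : 63.20 : 13.31 : 0.93.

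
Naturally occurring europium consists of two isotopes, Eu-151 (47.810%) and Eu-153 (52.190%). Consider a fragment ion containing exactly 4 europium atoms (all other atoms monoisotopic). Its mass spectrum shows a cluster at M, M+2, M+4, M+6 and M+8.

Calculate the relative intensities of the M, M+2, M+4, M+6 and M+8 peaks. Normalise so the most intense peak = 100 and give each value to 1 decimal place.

Each Eu atom is independently Eu-151 (p = 0.47810) or Eu-153 (q = 0.52190); the cluster is the binomial expansion (p + q)^4.
P(M) = 0.47810^4 = 0.052249
P(M+2) = 4 × 0.47810^3 × 0.52190^1 = 0.228141
P(M+4) = 6 × 0.47810^2 × 0.52190^2 = 0.373563
P(M+6) = 4 × 0.47810^1 × 0.52190^3 = 0.271857
P(M+8) = 0.52190^4 = 0.074191
The M+4 peak is largest (0.373563); scaling to 100 gives 14.0 : 61.1 : 100.0 : 72.8 : 19.9.

14.0 : 61.1 : 100.0 : 72.8 : 19.9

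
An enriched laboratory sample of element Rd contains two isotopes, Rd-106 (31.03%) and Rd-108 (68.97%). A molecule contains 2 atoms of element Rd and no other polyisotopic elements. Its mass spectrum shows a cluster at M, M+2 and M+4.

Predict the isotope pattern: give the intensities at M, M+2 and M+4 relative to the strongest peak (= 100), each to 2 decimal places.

Each Rd atom is independently Rd-106 (p = 0.3103) or Rd-108 (q = 0.6897); the cluster is the binomial expansion (p + q)^2.
P(M) = 0.3103^2 = 0.096286
P(M+2) = 2 × 0.3103^1 × 0.6897^1 = 0.428028
P(M+4) = 0.6897^2 = 0.475686
The M+4 peak is largest (0.475686); scaling to 100 gives 20.24 : 89.98 : 100.00.

20.24 : 89.98 : 100.00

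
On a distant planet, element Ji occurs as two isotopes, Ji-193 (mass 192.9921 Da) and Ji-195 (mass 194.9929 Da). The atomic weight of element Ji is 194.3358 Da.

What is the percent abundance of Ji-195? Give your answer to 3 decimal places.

Let x be the fractional abundance of Ji-193; then Ji-195 has abundance 1 − x.
192.9921·x + 194.9929·(1 − x) = 194.3358
(192.9921 − 194.9929)·x = 194.3358 − 194.9929
x = -0.6571 / -2.0008 = 0.32842 → 32.842% Ji-193, 67.158% Ji-195.

67.158%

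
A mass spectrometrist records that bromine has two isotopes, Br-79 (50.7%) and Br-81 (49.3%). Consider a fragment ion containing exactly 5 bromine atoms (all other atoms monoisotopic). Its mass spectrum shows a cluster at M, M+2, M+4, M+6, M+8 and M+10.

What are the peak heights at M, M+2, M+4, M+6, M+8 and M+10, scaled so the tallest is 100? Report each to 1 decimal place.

Expanding (0.507 + 0.493)^5:
P(M) = 0.507^5 = 0.033500
P(M+2) = 5 × 0.507^4 × 0.493^1 = 0.162873
P(M+4) = 10 × 0.507^3 × 0.493^2 = 0.316751
P(M+6) = 10 × 0.507^2 × 0.493^3 = 0.308004
P(M+8) = 5 × 0.507^1 × 0.493^4 = 0.149750
P(M+10) = 0.493^5 = 0.029123
The M+4 peak is largest (0.316751); scaling to 100 gives 10.6 : 51.4 : 100.0 : 97.2 : 47.3 : 9.2.

10.6 : 51.4 : 100.0 : 97.2 : 47.3 : 9.2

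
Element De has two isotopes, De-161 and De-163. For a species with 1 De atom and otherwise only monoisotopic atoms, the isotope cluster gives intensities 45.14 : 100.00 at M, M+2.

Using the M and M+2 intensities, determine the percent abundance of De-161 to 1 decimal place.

31.1%

Let p = fractional abundance of De-161. I(M+2)/I(M) = [C(1,1)·p^0·(1−p)] / p^1 = 1·(1−p)/p = 100.00/45.14 = 2.2153
(1−p)/p = 2.2153/1 = 2.2153  ⇒  p = 1/(1 + 2.2153) = 0.3110
De-161: 31.1%, De-163: 68.9%.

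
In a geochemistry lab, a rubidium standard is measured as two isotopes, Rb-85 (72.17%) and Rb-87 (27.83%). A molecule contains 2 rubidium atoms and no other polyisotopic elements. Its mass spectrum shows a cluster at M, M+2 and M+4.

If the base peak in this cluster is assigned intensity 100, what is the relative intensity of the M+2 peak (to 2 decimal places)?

77.12

Term probabilities: M 0.5209, M+2 0.4017, M+4 0.0775. Base peak = M.
P(M) = C(2,0) × 0.7217^2 × 0.2783^0 = 1 × 0.52085089 × 1.0000 = 0.520851 (base)
P(M+2) = C(2,1) × 0.7217^1 × 0.2783^1 = 2 × 0.7217 × 0.2783 = 0.401698
Relative intensity = 0.401698 / 0.520851 × 100 = 77.12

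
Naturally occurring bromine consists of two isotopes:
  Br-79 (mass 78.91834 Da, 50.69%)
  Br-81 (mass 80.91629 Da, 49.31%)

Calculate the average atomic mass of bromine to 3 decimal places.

79.904 Da

Average mass = Σ (abundance × isotope mass) = 0.5069 × 78.91834 + 0.4931 × 80.91629
= 40.003707 + 39.899823 = 79.903530 Da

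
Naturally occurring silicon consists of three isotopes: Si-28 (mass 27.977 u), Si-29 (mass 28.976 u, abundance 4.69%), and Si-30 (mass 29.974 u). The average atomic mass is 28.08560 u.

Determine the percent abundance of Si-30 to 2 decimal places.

3.09%

The remaining 95.31% is split between Si-28 (fraction x) and Si-30 (fraction 0.9531 − x).
Substituting: 27.977x + 29.974(0.9531 − x) = 26.7266256
(27.977 − 29.974)x = -1.8415938  ⇒  x = 0.92218, y = 0.03092
Si-28: 92.22%, Si-30: 3.09%.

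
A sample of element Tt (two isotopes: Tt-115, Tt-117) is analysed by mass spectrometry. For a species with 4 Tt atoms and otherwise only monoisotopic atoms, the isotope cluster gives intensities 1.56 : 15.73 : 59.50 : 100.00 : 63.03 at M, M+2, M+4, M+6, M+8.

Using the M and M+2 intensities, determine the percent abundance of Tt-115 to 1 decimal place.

Write p for the Tt-115 fraction. I(M+2)/I(M) = [C(4,1)·p^3·(1−p)] / p^4 = 4·(1−p)/p = 15.73/1.56 = 10.0833
(1−p)/p = 10.0833/4 = 2.5208  ⇒  p = 1/(1 + 2.5208) = 0.2840
Tt-115: 28.4%, Tt-117: 71.6%.

28.4%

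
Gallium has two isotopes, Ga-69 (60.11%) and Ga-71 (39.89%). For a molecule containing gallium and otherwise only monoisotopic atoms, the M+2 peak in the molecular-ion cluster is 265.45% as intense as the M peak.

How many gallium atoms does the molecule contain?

For n independent Ga atoms, I(M+2)/I(M) = n · (abundance Ga-71) / (abundance Ga-69) = n · 0.3989/0.6011.
n = 2.6545 × 0.6011/0.3989 = 4.00 ≈ 4

4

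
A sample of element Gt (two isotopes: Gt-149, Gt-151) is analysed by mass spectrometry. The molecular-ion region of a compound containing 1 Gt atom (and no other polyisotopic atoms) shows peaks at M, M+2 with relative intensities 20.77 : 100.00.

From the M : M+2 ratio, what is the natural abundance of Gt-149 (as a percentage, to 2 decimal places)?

17.20%

If p is the fraction of Gt that is Gt-149, then I(M+2)/I(M) = [C(1,1)·p^0·(1−p)] / p^1 = 1·(1−p)/p = 100.00/20.77 = 4.8146
(1−p)/p = 4.8146/1 = 4.8146  ⇒  p = 1/(1 + 4.8146) = 0.1720
Gt-149: 17.20%, Gt-151: 82.80%.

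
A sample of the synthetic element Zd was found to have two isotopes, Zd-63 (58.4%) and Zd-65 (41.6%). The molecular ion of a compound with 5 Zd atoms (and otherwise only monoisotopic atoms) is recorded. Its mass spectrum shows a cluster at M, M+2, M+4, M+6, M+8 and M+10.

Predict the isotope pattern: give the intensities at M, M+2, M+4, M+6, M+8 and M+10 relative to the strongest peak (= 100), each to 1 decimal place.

Expanding (0.584 + 0.416)^5:
P(M) = 0.584^5 = 0.067930
P(M+2) = 5 × 0.584^4 × 0.416^1 = 0.241944
P(M+4) = 10 × 0.584^3 × 0.416^2 = 0.344687
P(M+6) = 10 × 0.584^2 × 0.416^3 = 0.245531
P(M+8) = 5 × 0.584^1 × 0.416^4 = 0.087449
P(M+10) = 0.416^5 = 0.012459
The M+4 peak is largest (0.344687); scaling to 100 gives 19.7 : 70.2 : 100.0 : 71.2 : 25.4 : 3.6.

19.7 : 70.2 : 100.0 : 71.2 : 25.4 : 3.6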